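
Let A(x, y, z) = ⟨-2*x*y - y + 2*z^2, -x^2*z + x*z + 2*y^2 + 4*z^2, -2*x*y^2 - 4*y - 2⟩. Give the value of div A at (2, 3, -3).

6

∂A₁/∂x = -2*y
∂A₂/∂y = 4*y
∂A₃/∂z = 0
∇·A = 2*y
At (2, 3, -3): 6.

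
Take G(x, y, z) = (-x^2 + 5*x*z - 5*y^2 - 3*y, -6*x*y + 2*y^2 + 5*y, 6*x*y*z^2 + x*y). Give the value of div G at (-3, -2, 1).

∂G₁/∂x = -2*x + 5*z
∂G₂/∂y = -6*x + 4*y + 5
∂G₃/∂z = 12*x*y*z
∇·G = 12*x*y*z - 8*x + 4*y + 5*z + 5
At (-3, -2, 1): 98.

98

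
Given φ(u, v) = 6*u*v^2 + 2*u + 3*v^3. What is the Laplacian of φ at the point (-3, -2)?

∂²φ/∂u² = 0
∂²φ/∂v² = 6*(2*u + 3*v)
∇²φ = 12*u + 18*v
At (-3, -2): -72.

-72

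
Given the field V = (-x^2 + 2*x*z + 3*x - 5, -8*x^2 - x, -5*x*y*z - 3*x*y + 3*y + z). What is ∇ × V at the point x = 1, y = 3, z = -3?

(∇×V)₁ = ∂V₃/∂y − ∂V₂/∂z = -5*x*z - 3*x + 3
(∇×V)₂ = ∂V₁/∂z − ∂V₃/∂x = 2*x + 5*y*z + 3*y
(∇×V)₃ = ∂V₂/∂x − ∂V₁/∂y = -16*x - 1
∇×V = (-5*x*z - 3*x + 3, 2*x + 5*y*z + 3*y, -16*x - 1)
At (1, 3, -3): (15, -34, -17).

(15, -34, -17)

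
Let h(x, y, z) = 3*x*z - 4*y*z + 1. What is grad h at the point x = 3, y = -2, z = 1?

∂h/∂x = 3*z
∂h/∂y = -4*z
∂h/∂z = 3*x - 4*y
∇h = (3*z, -4*z, 3*x - 4*y)
At (3, -2, 1): (3, -4, 17).

(3, -4, 17)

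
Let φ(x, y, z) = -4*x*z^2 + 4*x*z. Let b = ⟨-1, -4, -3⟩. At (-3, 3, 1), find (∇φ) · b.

-36

∂φ/∂x = -4*z^2 + 4*z
∂φ/∂y = 0
∂φ/∂z = -8*x*z + 4*x
∇φ at (-3, 3, 1) = (0, 0, 12)
∇φ · b = (0)(-1) + (0)(-4) + (12)(-3) = -36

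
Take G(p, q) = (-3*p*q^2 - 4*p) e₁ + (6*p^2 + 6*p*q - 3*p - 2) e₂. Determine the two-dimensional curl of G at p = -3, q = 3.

-75

∂G₂/∂p = 12*p + 6*q - 3
∂G₁/∂q = -6*p*q
Scalar curl = 6*p*q + 12*p + 6*q - 3
At (-3, 3): -75.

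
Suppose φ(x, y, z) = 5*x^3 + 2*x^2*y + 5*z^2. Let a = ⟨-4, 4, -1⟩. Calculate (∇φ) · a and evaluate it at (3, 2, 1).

-574

∂φ/∂x = 15*x^2 + 4*x*y
∂φ/∂y = 2*x^2
∂φ/∂z = 10*z
∇φ at (3, 2, 1) = (159, 18, 10)
∇φ · a = (159)(-4) + (18)(4) + (10)(-1) = -574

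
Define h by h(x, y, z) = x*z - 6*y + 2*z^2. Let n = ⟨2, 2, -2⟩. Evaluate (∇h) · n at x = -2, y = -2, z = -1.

-2

∂h/∂x = z
∂h/∂y = -6
∂h/∂z = x + 4*z
∇h at (-2, -2, -1) = (-1, -6, -6)
∇h · n = (-1)(2) + (-6)(2) + (-6)(-2) = -2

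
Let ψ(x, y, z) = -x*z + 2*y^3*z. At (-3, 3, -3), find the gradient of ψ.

(3, -162, 57)

∂ψ/∂x = -z
∂ψ/∂y = 6*y^2*z
∂ψ/∂z = -x + 2*y^3
∇ψ = (-z, 6*y^2*z, -x + 2*y^3)
At (-3, 3, -3): (3, -162, 57).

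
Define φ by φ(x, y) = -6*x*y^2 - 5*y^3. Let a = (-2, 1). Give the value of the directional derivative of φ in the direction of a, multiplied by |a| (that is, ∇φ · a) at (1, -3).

∂φ/∂x = -6*y^2
∂φ/∂y = -12*x*y - 15*y^2
∇φ at (1, -3) = (-54, -99)
∇φ · a = (-54)(-2) + (-99)(1) = 9

9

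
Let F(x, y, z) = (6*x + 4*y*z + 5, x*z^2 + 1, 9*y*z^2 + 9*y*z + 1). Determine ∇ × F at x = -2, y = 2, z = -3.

(42, 8, 21)

(∇×F)₁ = ∂F₃/∂y − ∂F₂/∂z = -2*x*z + 9*z^2 + 9*z
(∇×F)₂ = ∂F₁/∂z − ∂F₃/∂x = 4*y
(∇×F)₃ = ∂F₂/∂x − ∂F₁/∂y = z^2 - 4*z
∇×F = (-2*x*z + 9*z^2 + 9*z, 4*y, z^2 - 4*z)
At (-2, 2, -3): (42, 8, 21).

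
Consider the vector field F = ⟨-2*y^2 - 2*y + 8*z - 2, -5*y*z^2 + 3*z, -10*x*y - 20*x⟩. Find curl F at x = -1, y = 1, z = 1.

(17, 38, 6)

(∇×F)₁ = ∂F₃/∂y − ∂F₂/∂z = -10*x + 10*y*z - 3
(∇×F)₂ = ∂F₁/∂z − ∂F₃/∂x = 10*y + 28
(∇×F)₃ = ∂F₂/∂x − ∂F₁/∂y = 4*y + 2
∇×F = (-10*x + 10*y*z - 3, 10*y + 28, 4*y + 2)
At (-1, 1, 1): (17, 38, 6).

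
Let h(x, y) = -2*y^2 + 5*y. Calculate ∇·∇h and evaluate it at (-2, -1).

-4

∂²h/∂x² = 0
∂²h/∂y² = -4
∇²h = -4
At (-2, -1): -4.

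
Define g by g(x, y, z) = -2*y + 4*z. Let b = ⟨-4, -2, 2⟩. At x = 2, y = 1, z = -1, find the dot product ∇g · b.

∂g/∂x = 0
∂g/∂y = -2
∂g/∂z = 4
∇g at (2, 1, -1) = (0, -2, 4)
∇g · b = (0)(-4) + (-2)(-2) + (4)(2) = 12

12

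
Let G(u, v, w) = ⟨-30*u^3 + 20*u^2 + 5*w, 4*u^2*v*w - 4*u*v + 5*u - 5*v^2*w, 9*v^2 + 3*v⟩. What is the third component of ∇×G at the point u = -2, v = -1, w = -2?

(∇×G)_3 = ∂G₂/∂u − ∂G₁/∂v
= 8*u*v*w - 4*v + 5 − (0)
= 8*u*v*w - 4*v + 5
At (-2, -1, -2): -23.

-23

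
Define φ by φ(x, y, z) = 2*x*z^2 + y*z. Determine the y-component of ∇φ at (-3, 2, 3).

(∇φ)_2 = ∂φ/∂y = z
At (-3, 2, 3): 3.

3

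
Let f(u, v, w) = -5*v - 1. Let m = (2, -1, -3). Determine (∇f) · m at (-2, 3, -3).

∂f/∂u = 0
∂f/∂v = -5
∂f/∂w = 0
∇f at (-2, 3, -3) = (0, -5, 0)
∇f · m = (0)(2) + (-5)(-1) + (0)(-3) = 5

5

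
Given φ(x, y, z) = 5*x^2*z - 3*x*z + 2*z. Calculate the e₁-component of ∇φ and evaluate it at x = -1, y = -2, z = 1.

-13

(∇φ)_1 = ∂φ/∂x = 10*x*z - 3*z
At (-1, -2, 1): -13.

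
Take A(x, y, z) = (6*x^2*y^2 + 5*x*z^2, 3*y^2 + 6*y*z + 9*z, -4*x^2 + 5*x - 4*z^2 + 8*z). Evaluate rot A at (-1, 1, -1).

(∇×A)₁ = ∂A₃/∂y − ∂A₂/∂z = -6*y - 9
(∇×A)₂ = ∂A₁/∂z − ∂A₃/∂x = 10*x*z + 8*x - 5
(∇×A)₃ = ∂A₂/∂x − ∂A₁/∂y = -12*x^2*y
∇×A = (-6*y - 9, 10*x*z + 8*x - 5, -12*x^2*y)
At (-1, 1, -1): (-15, -3, -12).

(-15, -3, -12)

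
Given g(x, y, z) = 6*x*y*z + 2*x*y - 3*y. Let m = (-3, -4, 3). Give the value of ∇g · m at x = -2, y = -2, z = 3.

364

∂g/∂x = 6*y*z + 2*y
∂g/∂y = 6*x*z + 2*x - 3
∂g/∂z = 6*x*y
∇g at (-2, -2, 3) = (-40, -43, 24)
∇g · m = (-40)(-3) + (-43)(-4) + (24)(3) = 364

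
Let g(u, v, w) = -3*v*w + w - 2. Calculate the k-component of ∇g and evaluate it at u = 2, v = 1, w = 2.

-2

(∇g)_3 = ∂g/∂w = -3*v + 1
At (2, 1, 2): -2.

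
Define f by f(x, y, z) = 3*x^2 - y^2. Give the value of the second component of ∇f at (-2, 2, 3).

(∇f)_2 = ∂f/∂y = -2*y
At (-2, 2, 3): -4.

-4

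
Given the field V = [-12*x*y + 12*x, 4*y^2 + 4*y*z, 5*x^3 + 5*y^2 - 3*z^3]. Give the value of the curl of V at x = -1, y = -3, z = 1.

(-18, -15, -12)

(∇×V)₁ = ∂V₃/∂y − ∂V₂/∂z = 6*y
(∇×V)₂ = ∂V₁/∂z − ∂V₃/∂x = -15*x^2
(∇×V)₃ = ∂V₂/∂x − ∂V₁/∂y = 12*x
∇×V = (6*y, -15*x^2, 12*x)
At (-1, -3, 1): (-18, -15, -12).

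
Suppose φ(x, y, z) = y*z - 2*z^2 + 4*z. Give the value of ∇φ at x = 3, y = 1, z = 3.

(0, 3, -7)

∂φ/∂x = 0
∂φ/∂y = z
∂φ/∂z = y - 4*z + 4
∇φ = (0, z, y - 4*z + 4)
At (3, 1, 3): (0, 3, -7).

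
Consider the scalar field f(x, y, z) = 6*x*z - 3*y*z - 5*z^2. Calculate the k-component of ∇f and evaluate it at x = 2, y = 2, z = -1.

(∇f)_3 = ∂f/∂z = 6*x - 3*y - 10*z
At (2, 2, -1): 16.

16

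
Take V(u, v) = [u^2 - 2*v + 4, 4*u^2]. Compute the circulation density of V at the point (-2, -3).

-14

∂V₂/∂u = 8*u
∂V₁/∂v = -2
Scalar curl = 8*u + 2
At (-2, -3): -14.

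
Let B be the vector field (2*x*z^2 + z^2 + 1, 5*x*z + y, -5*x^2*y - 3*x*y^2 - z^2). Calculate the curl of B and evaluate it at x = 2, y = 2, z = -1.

(∇×B)₁ = ∂B₃/∂y − ∂B₂/∂z = -5*x^2 - 6*x*y - 5*x
(∇×B)₂ = ∂B₁/∂z − ∂B₃/∂x = 10*x*y + 4*x*z + 3*y^2 + 2*z
(∇×B)₃ = ∂B₂/∂x − ∂B₁/∂y = 5*z
∇×B = (-5*x^2 - 6*x*y - 5*x, 10*x*y + 4*x*z + 3*y^2 + 2*z, 5*z)
At (2, 2, -1): (-54, 42, -5).

(-54, 42, -5)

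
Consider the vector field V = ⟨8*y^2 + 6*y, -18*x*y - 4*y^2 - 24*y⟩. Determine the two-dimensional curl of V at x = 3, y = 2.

∂V₂/∂x = -18*y
∂V₁/∂y = 16*y + 6
Scalar curl = -34*y - 6
At (3, 2): -74.

-74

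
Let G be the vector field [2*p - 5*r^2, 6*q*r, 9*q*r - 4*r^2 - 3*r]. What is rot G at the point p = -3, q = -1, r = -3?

(-21, 30, 0)

(∇×G)₁ = ∂G₃/∂q − ∂G₂/∂r = -6*q + 9*r
(∇×G)₂ = ∂G₁/∂r − ∂G₃/∂p = -10*r
(∇×G)₃ = ∂G₂/∂p − ∂G₁/∂q = 0
∇×G = (-6*q + 9*r, -10*r, 0)
At (-3, -1, -3): (-21, 30, 0).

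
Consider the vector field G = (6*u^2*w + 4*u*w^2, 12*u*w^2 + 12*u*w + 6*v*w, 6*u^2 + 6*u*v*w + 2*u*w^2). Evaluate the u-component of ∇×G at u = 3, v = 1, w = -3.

120

(∇×G)_1 = ∂G₃/∂v − ∂G₂/∂w
= 6*u*w − (24*u*w + 12*u + 6*v)
= -18*u*w - 12*u - 6*v
At (3, 1, -3): 120.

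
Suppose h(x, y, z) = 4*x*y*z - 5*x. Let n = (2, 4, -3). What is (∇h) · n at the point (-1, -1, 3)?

∂h/∂x = 4*y*z - 5
∂h/∂y = 4*x*z
∂h/∂z = 4*x*y
∇h at (-1, -1, 3) = (-17, -12, 4)
∇h · n = (-17)(2) + (-12)(4) + (4)(-3) = -94

-94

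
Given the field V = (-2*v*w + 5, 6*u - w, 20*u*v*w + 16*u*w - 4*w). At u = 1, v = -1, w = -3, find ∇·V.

-8

∂V₁/∂u = 0
∂V₂/∂v = 0
∂V₃/∂w = 20*u*v + 16*u - 4
∇·V = 20*u*v + 16*u - 4
At (1, -1, -3): -8.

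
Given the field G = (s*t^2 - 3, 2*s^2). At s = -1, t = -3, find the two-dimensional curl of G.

-10

∂G₂/∂s = 4*s
∂G₁/∂t = 2*s*t
Scalar curl = -2*s*t + 4*s
At (-1, -3): -10.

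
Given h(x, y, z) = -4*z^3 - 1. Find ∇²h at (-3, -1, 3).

-72

∂²h/∂x² = 0
∂²h/∂y² = 0
∂²h/∂z² = -24*z
∇²h = -24*z
At (-3, -1, 3): -72.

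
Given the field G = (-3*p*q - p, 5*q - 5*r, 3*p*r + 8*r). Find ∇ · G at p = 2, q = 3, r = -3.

9

∂G₁/∂p = -3*q - 1
∂G₂/∂q = 5
∂G₃/∂r = 3*p + 8
∇·G = 3*p - 3*q + 12
At (2, 3, -3): 9.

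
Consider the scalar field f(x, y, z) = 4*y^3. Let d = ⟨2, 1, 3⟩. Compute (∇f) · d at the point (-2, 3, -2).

108

∂f/∂x = 0
∂f/∂y = 12*y^2
∂f/∂z = 0
∇f at (-2, 3, -2) = (0, 108, 0)
∇f · d = (0)(2) + (108)(1) + (0)(3) = 108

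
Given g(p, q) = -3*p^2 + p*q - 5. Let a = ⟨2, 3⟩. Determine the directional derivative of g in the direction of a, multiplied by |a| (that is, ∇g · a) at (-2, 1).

20

∂g/∂p = -6*p + q
∂g/∂q = p
∇g at (-2, 1) = (13, -2)
∇g · a = (13)(2) + (-2)(3) = 20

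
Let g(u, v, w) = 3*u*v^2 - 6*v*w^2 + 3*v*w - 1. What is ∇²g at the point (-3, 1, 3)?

∂²g/∂u² = 0
∂²g/∂v² = 6*u
∂²g/∂w² = -12*v
∇²g = 6*u - 12*v
At (-3, 1, 3): -30.

-30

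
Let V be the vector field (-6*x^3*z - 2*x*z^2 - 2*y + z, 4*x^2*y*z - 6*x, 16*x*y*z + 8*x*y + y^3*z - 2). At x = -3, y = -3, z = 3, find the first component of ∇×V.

21

(∇×V)_1 = ∂V₃/∂y − ∂V₂/∂z
= 16*x*z + 8*x + 3*y^2*z − (4*x^2*y)
= -4*x^2*y + 16*x*z + 8*x + 3*y^2*z
At (-3, -3, 3): 21.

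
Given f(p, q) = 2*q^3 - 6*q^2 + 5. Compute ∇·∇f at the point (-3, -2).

-36

∂²f/∂p² = 0
∂²f/∂q² = 12*(q - 1)
∇²f = 12*q - 12
At (-3, -2): -36.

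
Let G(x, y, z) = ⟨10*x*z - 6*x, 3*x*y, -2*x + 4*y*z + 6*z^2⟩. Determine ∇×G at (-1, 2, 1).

(4, -8, 6)

(∇×G)₁ = ∂G₃/∂y − ∂G₂/∂z = 4*z
(∇×G)₂ = ∂G₁/∂z − ∂G₃/∂x = 10*x + 2
(∇×G)₃ = ∂G₂/∂x − ∂G₁/∂y = 3*y
∇×G = (4*z, 10*x + 2, 3*y)
At (-1, 2, 1): (4, -8, 6).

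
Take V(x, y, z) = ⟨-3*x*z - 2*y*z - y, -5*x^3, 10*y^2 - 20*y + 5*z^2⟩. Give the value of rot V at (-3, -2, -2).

(-60, 13, -138)

(∇×V)₁ = ∂V₃/∂y − ∂V₂/∂z = 20*y - 20
(∇×V)₂ = ∂V₁/∂z − ∂V₃/∂x = -3*x - 2*y
(∇×V)₃ = ∂V₂/∂x − ∂V₁/∂y = -15*x^2 + 2*z + 1
∇×V = (20*y - 20, -3*x - 2*y, -15*x^2 + 2*z + 1)
At (-3, -2, -2): (-60, 13, -138).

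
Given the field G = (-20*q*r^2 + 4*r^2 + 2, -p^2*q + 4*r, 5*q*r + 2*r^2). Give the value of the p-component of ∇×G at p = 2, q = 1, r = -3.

(∇×G)_1 = ∂G₃/∂q − ∂G₂/∂r
= 5*r − (4)
= 5*r - 4
At (2, 1, -3): -19.

-19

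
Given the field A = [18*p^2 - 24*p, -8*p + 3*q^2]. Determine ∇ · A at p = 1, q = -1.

∂A₁/∂p = 36*p - 24
∂A₂/∂q = 6*q
∇·A = 36*p + 6*q - 24
At (1, -1): 6.

6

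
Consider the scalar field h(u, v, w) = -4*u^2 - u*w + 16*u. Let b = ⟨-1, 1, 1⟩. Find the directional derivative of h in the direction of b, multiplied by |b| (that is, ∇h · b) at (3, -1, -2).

∂h/∂u = -8*u - w + 16
∂h/∂v = 0
∂h/∂w = -u
∇h at (3, -1, -2) = (-6, 0, -3)
∇h · b = (-6)(-1) + (0)(1) + (-3)(1) = 3

3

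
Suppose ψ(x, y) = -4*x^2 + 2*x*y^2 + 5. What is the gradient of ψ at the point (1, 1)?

∂ψ/∂x = -8*x + 2*y^2
∂ψ/∂y = 4*x*y
∇ψ = (-8*x + 2*y^2, 4*x*y)
At (1, 1): (-6, 4).

(-6, 4)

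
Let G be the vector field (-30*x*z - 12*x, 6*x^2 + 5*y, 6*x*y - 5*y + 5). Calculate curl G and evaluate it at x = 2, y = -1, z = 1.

(∇×G)₁ = ∂G₃/∂y − ∂G₂/∂z = 6*x - 5
(∇×G)₂ = ∂G₁/∂z − ∂G₃/∂x = -30*x - 6*y
(∇×G)₃ = ∂G₂/∂x − ∂G₁/∂y = 12*x
∇×G = (6*x - 5, -30*x - 6*y, 12*x)
At (2, -1, 1): (7, -54, 24).

(7, -54, 24)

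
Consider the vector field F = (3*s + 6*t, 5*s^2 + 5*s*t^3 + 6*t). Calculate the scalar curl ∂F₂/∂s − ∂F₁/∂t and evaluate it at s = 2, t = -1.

∂F₂/∂s = 10*s + 5*t^3
∂F₁/∂t = 6
Scalar curl = 10*s + 5*t^3 - 6
At (2, -1): 9.

9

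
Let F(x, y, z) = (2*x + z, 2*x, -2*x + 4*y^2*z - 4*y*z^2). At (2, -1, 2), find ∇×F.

(∇×F)₁ = ∂F₃/∂y − ∂F₂/∂z = 8*y*z - 4*z^2
(∇×F)₂ = ∂F₁/∂z − ∂F₃/∂x = 3
(∇×F)₃ = ∂F₂/∂x − ∂F₁/∂y = 2
∇×F = (8*y*z - 4*z^2, 3, 2)
At (2, -1, 2): (-32, 3, 2).

(-32, 3, 2)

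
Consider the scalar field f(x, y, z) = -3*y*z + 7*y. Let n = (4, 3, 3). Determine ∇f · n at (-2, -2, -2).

∂f/∂x = 0
∂f/∂y = -3*z + 7
∂f/∂z = -3*y
∇f at (-2, -2, -2) = (0, 13, 6)
∇f · n = (0)(4) + (13)(3) + (6)(3) = 57

57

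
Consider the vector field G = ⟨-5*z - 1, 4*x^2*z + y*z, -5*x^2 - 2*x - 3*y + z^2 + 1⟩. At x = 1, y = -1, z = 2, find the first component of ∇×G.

(∇×G)_1 = ∂G₃/∂y − ∂G₂/∂z
= -3 − (4*x^2 + y)
= -4*x^2 - y - 3
At (1, -1, 2): -6.

-6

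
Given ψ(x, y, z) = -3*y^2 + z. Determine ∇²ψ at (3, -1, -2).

∂²ψ/∂x² = 0
∂²ψ/∂y² = -6
∂²ψ/∂z² = 0
∇²ψ = -6
At (3, -1, -2): -6.

-6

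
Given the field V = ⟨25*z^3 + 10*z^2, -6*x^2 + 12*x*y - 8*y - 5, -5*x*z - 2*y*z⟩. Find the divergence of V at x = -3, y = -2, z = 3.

-25

∂V₁/∂x = 0
∂V₂/∂y = 12*x - 8
∂V₃/∂z = -5*x - 2*y
∇·V = 7*x - 2*y - 8
At (-3, -2, 3): -25.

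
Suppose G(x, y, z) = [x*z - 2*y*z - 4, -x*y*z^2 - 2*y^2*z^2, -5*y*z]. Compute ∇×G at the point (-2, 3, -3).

(-57, -8, -33)

(∇×G)₁ = ∂G₃/∂y − ∂G₂/∂z = 2*x*y*z + 4*y^2*z - 5*z
(∇×G)₂ = ∂G₁/∂z − ∂G₃/∂x = x - 2*y
(∇×G)₃ = ∂G₂/∂x − ∂G₁/∂y = -y*z^2 + 2*z
∇×G = (2*x*y*z + 4*y^2*z - 5*z, x - 2*y, -y*z^2 + 2*z)
At (-2, 3, -3): (-57, -8, -33).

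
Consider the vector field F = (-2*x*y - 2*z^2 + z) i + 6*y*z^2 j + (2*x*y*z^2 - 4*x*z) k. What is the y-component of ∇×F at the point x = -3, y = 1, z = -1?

-1

(∇×F)_2 = ∂F₁/∂z − ∂F₃/∂x
= -4*z + 1 − (2*y*z^2 - 4*z)
= -2*y*z^2 + 1
At (-3, 1, -1): -1.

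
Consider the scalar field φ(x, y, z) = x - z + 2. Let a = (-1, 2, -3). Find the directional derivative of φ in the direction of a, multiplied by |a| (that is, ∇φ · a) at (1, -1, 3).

2

∂φ/∂x = 1
∂φ/∂y = 0
∂φ/∂z = -1
∇φ at (1, -1, 3) = (1, 0, -1)
∇φ · a = (1)(-1) + (0)(2) + (-1)(-3) = 2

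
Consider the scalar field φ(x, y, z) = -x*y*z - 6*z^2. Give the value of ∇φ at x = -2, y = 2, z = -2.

∂φ/∂x = -y*z
∂φ/∂y = -x*z
∂φ/∂z = -x*y - 12*z
∇φ = (-y*z, -x*z, -x*y - 12*z)
At (-2, 2, -2): (4, -4, 28).

(4, -4, 28)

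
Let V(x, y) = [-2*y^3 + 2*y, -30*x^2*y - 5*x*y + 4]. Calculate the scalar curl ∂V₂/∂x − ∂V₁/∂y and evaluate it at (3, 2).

-348

∂V₂/∂x = -60*x*y - 5*y
∂V₁/∂y = -6*y^2 + 2
Scalar curl = -60*x*y + 6*y^2 - 5*y - 2
At (3, 2): -348.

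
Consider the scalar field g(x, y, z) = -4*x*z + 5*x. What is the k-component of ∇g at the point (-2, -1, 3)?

8

(∇g)_3 = ∂g/∂z = -4*x
At (-2, -1, 3): 8.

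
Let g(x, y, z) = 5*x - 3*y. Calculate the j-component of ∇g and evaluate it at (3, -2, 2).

-3

(∇g)_2 = ∂g/∂y = -3
At (3, -2, 2): -3.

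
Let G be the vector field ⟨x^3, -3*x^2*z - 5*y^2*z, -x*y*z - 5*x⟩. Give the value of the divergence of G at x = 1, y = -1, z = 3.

∂G₁/∂x = 3*x^2
∂G₂/∂y = -10*y*z
∂G₃/∂z = -x*y
∇·G = 3*x^2 - x*y - 10*y*z
At (1, -1, 3): 34.

34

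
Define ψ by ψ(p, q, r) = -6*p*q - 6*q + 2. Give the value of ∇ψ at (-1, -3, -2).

∂ψ/∂p = -6*q
∂ψ/∂q = -6*p - 6
∂ψ/∂r = 0
∇ψ = (-6*q, -6*p - 6, 0)
At (-1, -3, -2): (18, 0, 0).

(18, 0, 0)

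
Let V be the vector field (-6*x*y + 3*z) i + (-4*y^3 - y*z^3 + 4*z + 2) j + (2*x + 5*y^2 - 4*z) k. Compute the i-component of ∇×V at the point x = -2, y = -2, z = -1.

(∇×V)_1 = ∂V₃/∂y − ∂V₂/∂z
= 10*y − (-3*y*z^2 + 4)
= 3*y*z^2 + 10*y - 4
At (-2, -2, -1): -30.

-30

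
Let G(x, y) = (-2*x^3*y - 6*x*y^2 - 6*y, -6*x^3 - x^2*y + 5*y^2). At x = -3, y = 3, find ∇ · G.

-195

∂G₁/∂x = -6*x^2*y - 6*y^2
∂G₂/∂y = -x^2 + 10*y
∇·G = -6*x^2*y - x^2 - 6*y^2 + 10*y
At (-3, 3): -195.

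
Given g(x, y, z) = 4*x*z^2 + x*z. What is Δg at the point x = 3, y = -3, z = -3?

24

∂²g/∂x² = 0
∂²g/∂y² = 0
∂²g/∂z² = 8*x
∇²g = 8*x
At (3, -3, -3): 24.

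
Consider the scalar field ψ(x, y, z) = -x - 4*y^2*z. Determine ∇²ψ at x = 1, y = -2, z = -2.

16

∂²ψ/∂x² = 0
∂²ψ/∂y² = -8*z
∂²ψ/∂z² = 0
∇²ψ = -8*z
At (1, -2, -2): 16.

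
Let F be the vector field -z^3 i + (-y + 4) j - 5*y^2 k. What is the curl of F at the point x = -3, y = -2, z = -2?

(20, -12, 0)

(∇×F)₁ = ∂F₃/∂y − ∂F₂/∂z = -10*y
(∇×F)₂ = ∂F₁/∂z − ∂F₃/∂x = -3*z^2
(∇×F)₃ = ∂F₂/∂x − ∂F₁/∂y = 0
∇×F = (-10*y, -3*z^2, 0)
At (-3, -2, -2): (20, -12, 0).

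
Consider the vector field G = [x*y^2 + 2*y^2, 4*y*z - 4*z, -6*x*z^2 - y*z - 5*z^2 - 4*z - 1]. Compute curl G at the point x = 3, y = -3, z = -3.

(19, 54, 30)

(∇×G)₁ = ∂G₃/∂y − ∂G₂/∂z = -4*y - z + 4
(∇×G)₂ = ∂G₁/∂z − ∂G₃/∂x = 6*z^2
(∇×G)₃ = ∂G₂/∂x − ∂G₁/∂y = -2*x*y - 4*y
∇×G = (-4*y - z + 4, 6*z^2, -2*x*y - 4*y)
At (3, -3, -3): (19, 54, 30).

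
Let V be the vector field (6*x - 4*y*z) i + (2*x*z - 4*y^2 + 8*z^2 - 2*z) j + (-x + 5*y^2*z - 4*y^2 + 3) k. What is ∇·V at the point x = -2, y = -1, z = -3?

∂V₁/∂x = 6
∂V₂/∂y = -8*y
∂V₃/∂z = 5*y^2
∇·V = 5*y^2 - 8*y + 6
At (-2, -1, -3): 19.

19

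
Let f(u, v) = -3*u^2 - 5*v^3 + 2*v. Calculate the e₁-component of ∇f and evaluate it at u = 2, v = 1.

(∇f)_1 = ∂f/∂u = -6*u
At (2, 1): -12.

-12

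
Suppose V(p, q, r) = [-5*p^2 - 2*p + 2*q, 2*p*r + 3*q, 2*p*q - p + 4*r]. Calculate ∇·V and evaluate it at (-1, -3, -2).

∂V₁/∂p = -10*p - 2
∂V₂/∂q = 3
∂V₃/∂r = 4
∇·V = -10*p + 5
At (-1, -3, -2): 15.

15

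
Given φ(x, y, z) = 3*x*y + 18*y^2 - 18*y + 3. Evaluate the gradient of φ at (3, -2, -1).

∂φ/∂x = 3*y
∂φ/∂y = 3*x + 36*y - 18
∂φ/∂z = 0
∇φ = (3*y, 3*x + 36*y - 18, 0)
At (3, -2, -1): (-6, -81, 0).

(-6, -81, 0)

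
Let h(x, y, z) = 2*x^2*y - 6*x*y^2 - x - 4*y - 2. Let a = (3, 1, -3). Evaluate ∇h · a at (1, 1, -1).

-23

∂h/∂x = 4*x*y - 6*y^2 - 1
∂h/∂y = 2*x^2 - 12*x*y - 4
∂h/∂z = 0
∇h at (1, 1, -1) = (-3, -14, 0)
∇h · a = (-3)(3) + (-14)(1) + (0)(-3) = -23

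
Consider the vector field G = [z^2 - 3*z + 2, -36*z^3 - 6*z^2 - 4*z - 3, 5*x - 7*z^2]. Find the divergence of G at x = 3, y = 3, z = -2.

∂G₁/∂x = 0
∂G₂/∂y = 0
∂G₃/∂z = -14*z
∇·G = -14*z
At (3, 3, -2): 28.

28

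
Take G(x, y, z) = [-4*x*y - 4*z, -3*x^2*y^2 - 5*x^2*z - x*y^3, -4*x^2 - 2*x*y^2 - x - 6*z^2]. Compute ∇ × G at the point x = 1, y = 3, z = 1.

(-7, 23, -87)

(∇×G)₁ = ∂G₃/∂y − ∂G₂/∂z = 5*x^2 - 4*x*y
(∇×G)₂ = ∂G₁/∂z − ∂G₃/∂x = 8*x + 2*y^2 - 3
(∇×G)₃ = ∂G₂/∂x − ∂G₁/∂y = -6*x*y^2 - 10*x*z + 4*x - y^3
∇×G = (5*x^2 - 4*x*y, 8*x + 2*y^2 - 3, -6*x*y^2 - 10*x*z + 4*x - y^3)
At (1, 3, 1): (-7, 23, -87).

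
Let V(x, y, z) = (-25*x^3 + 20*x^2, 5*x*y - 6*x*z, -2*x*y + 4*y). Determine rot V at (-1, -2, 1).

(∇×V)₁ = ∂V₃/∂y − ∂V₂/∂z = 4*x + 4
(∇×V)₂ = ∂V₁/∂z − ∂V₃/∂x = 2*y
(∇×V)₃ = ∂V₂/∂x − ∂V₁/∂y = 5*y - 6*z
∇×V = (4*x + 4, 2*y, 5*y - 6*z)
At (-1, -2, 1): (0, -4, -16).

(0, -4, -16)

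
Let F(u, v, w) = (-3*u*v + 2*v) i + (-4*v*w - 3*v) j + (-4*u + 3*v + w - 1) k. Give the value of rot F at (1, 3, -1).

(∇×F)₁ = ∂F₃/∂v − ∂F₂/∂w = 4*v + 3
(∇×F)₂ = ∂F₁/∂w − ∂F₃/∂u = 4
(∇×F)₃ = ∂F₂/∂u − ∂F₁/∂v = 3*u - 2
∇×F = (4*v + 3, 4, 3*u - 2)
At (1, 3, -1): (15, 4, 1).

(15, 4, 1)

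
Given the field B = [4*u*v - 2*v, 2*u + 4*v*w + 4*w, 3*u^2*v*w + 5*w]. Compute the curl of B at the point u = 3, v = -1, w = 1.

(∇×B)₁ = ∂B₃/∂v − ∂B₂/∂w = 3*u^2*w - 4*v - 4
(∇×B)₂ = ∂B₁/∂w − ∂B₃/∂u = -6*u*v*w
(∇×B)₃ = ∂B₂/∂u − ∂B₁/∂v = -4*u + 4
∇×B = (3*u^2*w - 4*v - 4, -6*u*v*w, -4*u + 4)
At (3, -1, 1): (27, 18, -8).

(27, 18, -8)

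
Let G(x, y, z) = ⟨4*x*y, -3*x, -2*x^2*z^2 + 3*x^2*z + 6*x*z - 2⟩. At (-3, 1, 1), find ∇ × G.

(∇×G)₁ = ∂G₃/∂y − ∂G₂/∂z = 0
(∇×G)₂ = ∂G₁/∂z − ∂G₃/∂x = 4*x*z^2 - 6*x*z - 6*z
(∇×G)₃ = ∂G₂/∂x − ∂G₁/∂y = -4*x - 3
∇×G = (0, 4*x*z^2 - 6*x*z - 6*z, -4*x - 3)
At (-3, 1, 1): (0, 0, 9).

(0, 0, 9)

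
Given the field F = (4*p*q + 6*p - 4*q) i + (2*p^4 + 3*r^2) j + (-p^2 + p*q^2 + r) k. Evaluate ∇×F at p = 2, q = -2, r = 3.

(-26, 0, 60)

(∇×F)₁ = ∂F₃/∂q − ∂F₂/∂r = 2*p*q - 6*r
(∇×F)₂ = ∂F₁/∂r − ∂F₃/∂p = 2*p - q^2
(∇×F)₃ = ∂F₂/∂p − ∂F₁/∂q = 8*p^3 - 4*p + 4
∇×F = (2*p*q - 6*r, 2*p - q^2, 8*p^3 - 4*p + 4)
At (2, -2, 3): (-26, 0, 60).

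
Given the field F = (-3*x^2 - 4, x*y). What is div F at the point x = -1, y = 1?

5

∂F₁/∂x = -6*x
∂F₂/∂y = x
∇·F = -5*x
At (-1, 1): 5.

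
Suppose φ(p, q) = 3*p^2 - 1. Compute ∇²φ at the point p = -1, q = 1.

6

∂²φ/∂p² = 6
∂²φ/∂q² = 0
∇²φ = 6
At (-1, 1): 6.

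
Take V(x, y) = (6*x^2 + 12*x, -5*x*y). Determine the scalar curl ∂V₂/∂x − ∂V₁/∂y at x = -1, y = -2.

∂V₂/∂x = -5*y
∂V₁/∂y = 0
Scalar curl = -5*y
At (-1, -2): 10.

10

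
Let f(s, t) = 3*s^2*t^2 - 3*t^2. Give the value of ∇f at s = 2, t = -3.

(108, -54)

∂f/∂s = 6*s*t^2
∂f/∂t = 6*s^2*t - 6*t
∇f = (6*s*t^2, 6*s^2*t - 6*t)
At (2, -3): (108, -54).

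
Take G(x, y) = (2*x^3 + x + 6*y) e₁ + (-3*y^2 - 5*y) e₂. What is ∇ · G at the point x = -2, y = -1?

26

∂G₁/∂x = 6*x^2 + 1
∂G₂/∂y = -6*y - 5
∇·G = 6*x^2 - 6*y - 4
At (-2, -1): 26.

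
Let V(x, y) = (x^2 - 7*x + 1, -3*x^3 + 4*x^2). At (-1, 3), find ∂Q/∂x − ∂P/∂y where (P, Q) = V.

∂V₂/∂x = -9*x^2 + 8*x
∂V₁/∂y = 0
Scalar curl = -9*x^2 + 8*x
At (-1, 3): -17.

-17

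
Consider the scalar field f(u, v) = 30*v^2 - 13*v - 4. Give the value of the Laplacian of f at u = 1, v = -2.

∂²f/∂u² = 0
∂²f/∂v² = 60
∇²f = 60
At (1, -2): 60.

60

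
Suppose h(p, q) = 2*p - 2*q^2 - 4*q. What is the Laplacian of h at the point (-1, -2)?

∂²h/∂p² = 0
∂²h/∂q² = -4
∇²h = -4
At (-1, -2): -4.

-4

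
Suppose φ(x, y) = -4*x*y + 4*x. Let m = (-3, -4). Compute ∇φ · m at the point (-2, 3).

-8

∂φ/∂x = -4*y + 4
∂φ/∂y = -4*x
∇φ at (-2, 3) = (-8, 8)
∇φ · m = (-8)(-3) + (8)(-4) = -8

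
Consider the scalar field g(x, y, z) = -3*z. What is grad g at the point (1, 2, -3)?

∂g/∂x = 0
∂g/∂y = 0
∂g/∂z = -3
∇g = (0, 0, -3)
At (1, 2, -3): (0, 0, -3).

(0, 0, -3)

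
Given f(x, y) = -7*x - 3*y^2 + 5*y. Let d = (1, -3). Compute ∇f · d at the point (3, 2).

∂f/∂x = -7
∂f/∂y = -6*y + 5
∇f at (3, 2) = (-7, -7)
∇f · d = (-7)(1) + (-7)(-3) = 14

14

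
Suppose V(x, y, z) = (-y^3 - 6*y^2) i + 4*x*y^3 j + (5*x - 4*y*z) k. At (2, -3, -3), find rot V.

(12, -5, -117)

(∇×V)₁ = ∂V₃/∂y − ∂V₂/∂z = -4*z
(∇×V)₂ = ∂V₁/∂z − ∂V₃/∂x = -5
(∇×V)₃ = ∂V₂/∂x − ∂V₁/∂y = 4*y^3 + 3*y^2 + 12*y
∇×V = (-4*z, -5, 4*y^3 + 3*y^2 + 12*y)
At (2, -3, -3): (12, -5, -117).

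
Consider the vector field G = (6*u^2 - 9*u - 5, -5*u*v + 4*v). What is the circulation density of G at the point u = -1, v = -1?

5

∂G₂/∂u = -5*v
∂G₁/∂v = 0
Scalar curl = -5*v
At (-1, -1): 5.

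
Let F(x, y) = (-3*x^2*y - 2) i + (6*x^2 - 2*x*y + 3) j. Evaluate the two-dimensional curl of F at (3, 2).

59

∂F₂/∂x = 12*x - 2*y
∂F₁/∂y = -3*x^2
Scalar curl = 3*x^2 + 12*x - 2*y
At (3, 2): 59.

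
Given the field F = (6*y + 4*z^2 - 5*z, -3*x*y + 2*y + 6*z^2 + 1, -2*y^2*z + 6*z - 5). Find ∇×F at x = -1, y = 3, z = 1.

(-24, 3, -15)

(∇×F)₁ = ∂F₃/∂y − ∂F₂/∂z = -4*y*z - 12*z
(∇×F)₂ = ∂F₁/∂z − ∂F₃/∂x = 8*z - 5
(∇×F)₃ = ∂F₂/∂x − ∂F₁/∂y = -3*y - 6
∇×F = (-4*y*z - 12*z, 8*z - 5, -3*y - 6)
At (-1, 3, 1): (-24, 3, -15).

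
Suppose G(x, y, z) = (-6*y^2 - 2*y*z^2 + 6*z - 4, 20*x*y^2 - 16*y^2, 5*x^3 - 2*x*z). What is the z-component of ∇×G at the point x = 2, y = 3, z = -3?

(∇×G)_3 = ∂G₂/∂x − ∂G₁/∂y
= 20*y^2 − (-12*y - 2*z^2)
= 20*y^2 + 12*y + 2*z^2
At (2, 3, -3): 234.

234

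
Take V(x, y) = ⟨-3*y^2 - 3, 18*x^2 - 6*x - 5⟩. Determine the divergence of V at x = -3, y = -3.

0

∂V₁/∂x = 0
∂V₂/∂y = 0
∇·V = 0
At (-3, -3): 0.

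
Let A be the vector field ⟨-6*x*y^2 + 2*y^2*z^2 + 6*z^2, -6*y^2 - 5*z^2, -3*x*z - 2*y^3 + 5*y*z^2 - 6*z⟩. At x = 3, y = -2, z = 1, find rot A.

(-9, 31, -64)

(∇×A)₁ = ∂A₃/∂y − ∂A₂/∂z = -6*y^2 + 5*z^2 + 10*z
(∇×A)₂ = ∂A₁/∂z − ∂A₃/∂x = 4*y^2*z + 15*z
(∇×A)₃ = ∂A₂/∂x − ∂A₁/∂y = 12*x*y - 4*y*z^2
∇×A = (-6*y^2 + 5*z^2 + 10*z, 4*y^2*z + 15*z, 12*x*y - 4*y*z^2)
At (3, -2, 1): (-9, 31, -64).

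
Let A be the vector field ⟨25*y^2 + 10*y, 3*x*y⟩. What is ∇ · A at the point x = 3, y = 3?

9

∂A₁/∂x = 0
∂A₂/∂y = 3*x
∇·A = 3*x
At (3, 3): 9.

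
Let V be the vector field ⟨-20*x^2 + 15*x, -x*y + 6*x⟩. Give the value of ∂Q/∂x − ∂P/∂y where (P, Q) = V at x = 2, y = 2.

4

∂V₂/∂x = -y + 6
∂V₁/∂y = 0
Scalar curl = -y + 6
At (2, 2): 4.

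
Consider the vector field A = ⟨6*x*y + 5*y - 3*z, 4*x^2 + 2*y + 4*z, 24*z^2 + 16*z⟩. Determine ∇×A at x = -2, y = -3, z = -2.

(-4, -3, -9)

(∇×A)₁ = ∂A₃/∂y − ∂A₂/∂z = -4
(∇×A)₂ = ∂A₁/∂z − ∂A₃/∂x = -3
(∇×A)₃ = ∂A₂/∂x − ∂A₁/∂y = 2*x - 5
∇×A = (-4, -3, 2*x - 5)
At (-2, -3, -2): (-4, -3, -9).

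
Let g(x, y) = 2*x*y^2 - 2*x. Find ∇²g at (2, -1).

∂²g/∂x² = 0
∂²g/∂y² = 4*x
∇²g = 4*x
At (2, -1): 8.

8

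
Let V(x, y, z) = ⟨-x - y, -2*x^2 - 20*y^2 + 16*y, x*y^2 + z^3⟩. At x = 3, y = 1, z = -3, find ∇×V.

(6, -1, -11)

(∇×V)₁ = ∂V₃/∂y − ∂V₂/∂z = 2*x*y
(∇×V)₂ = ∂V₁/∂z − ∂V₃/∂x = -y^2
(∇×V)₃ = ∂V₂/∂x − ∂V₁/∂y = -4*x + 1
∇×V = (2*x*y, -y^2, -4*x + 1)
At (3, 1, -3): (6, -1, -11).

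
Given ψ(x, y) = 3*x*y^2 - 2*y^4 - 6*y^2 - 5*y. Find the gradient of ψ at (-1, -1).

(3, 21)

∂ψ/∂x = 3*y^2
∂ψ/∂y = 6*x*y - 8*y^3 - 12*y - 5
∇ψ = (3*y^2, 6*x*y - 8*y^3 - 12*y - 5)
At (-1, -1): (3, 21).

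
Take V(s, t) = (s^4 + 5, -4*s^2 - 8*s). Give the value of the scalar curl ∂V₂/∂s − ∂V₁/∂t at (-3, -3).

∂V₂/∂s = -8*s - 8
∂V₁/∂t = 0
Scalar curl = -8*s - 8
At (-3, -3): 16.

16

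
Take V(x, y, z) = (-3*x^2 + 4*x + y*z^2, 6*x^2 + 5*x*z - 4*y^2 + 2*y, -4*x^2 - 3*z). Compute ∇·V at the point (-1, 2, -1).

∂V₁/∂x = -6*x + 4
∂V₂/∂y = -8*y + 2
∂V₃/∂z = -3
∇·V = -6*x - 8*y + 3
At (-1, 2, -1): -7.

-7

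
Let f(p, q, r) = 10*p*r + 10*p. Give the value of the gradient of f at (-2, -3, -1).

(0, 0, -20)

∂f/∂p = 10*r + 10
∂f/∂q = 0
∂f/∂r = 10*p
∇f = (10*r + 10, 0, 10*p)
At (-2, -3, -1): (0, 0, -20).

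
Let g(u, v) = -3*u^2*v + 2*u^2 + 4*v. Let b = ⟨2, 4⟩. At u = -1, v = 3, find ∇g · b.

32

∂g/∂u = -6*u*v + 4*u
∂g/∂v = -3*u^2 + 4
∇g at (-1, 3) = (14, 1)
∇g · b = (14)(2) + (1)(4) = 32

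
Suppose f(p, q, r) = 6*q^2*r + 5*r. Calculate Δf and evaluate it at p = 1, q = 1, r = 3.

∂²f/∂p² = 0
∂²f/∂q² = 12*r
∂²f/∂r² = 0
∇²f = 12*r
At (1, 1, 3): 36.

36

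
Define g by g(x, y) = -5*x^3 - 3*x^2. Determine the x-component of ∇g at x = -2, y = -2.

-48

(∇g)_1 = ∂g/∂x = -15*x^2 - 6*x
At (-2, -2): -48.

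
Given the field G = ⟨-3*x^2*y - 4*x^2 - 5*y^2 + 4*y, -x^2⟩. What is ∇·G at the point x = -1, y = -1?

∂G₁/∂x = -6*x*y - 8*x
∂G₂/∂y = 0
∇·G = -6*x*y - 8*x
At (-1, -1): 2.

2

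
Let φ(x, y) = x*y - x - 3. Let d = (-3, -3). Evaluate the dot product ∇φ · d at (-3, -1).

15

∂φ/∂x = y - 1
∂φ/∂y = x
∇φ at (-3, -1) = (-2, -3)
∇φ · d = (-2)(-3) + (-3)(-3) = 15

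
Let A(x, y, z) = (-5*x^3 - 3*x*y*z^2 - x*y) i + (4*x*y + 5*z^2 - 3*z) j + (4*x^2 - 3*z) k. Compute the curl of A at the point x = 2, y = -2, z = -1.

(13, -40, 0)

(∇×A)₁ = ∂A₃/∂y − ∂A₂/∂z = -10*z + 3
(∇×A)₂ = ∂A₁/∂z − ∂A₃/∂x = -6*x*y*z - 8*x
(∇×A)₃ = ∂A₂/∂x − ∂A₁/∂y = 3*x*z^2 + x + 4*y
∇×A = (-10*z + 3, -6*x*y*z - 8*x, 3*x*z^2 + x + 4*y)
At (2, -2, -1): (13, -40, 0).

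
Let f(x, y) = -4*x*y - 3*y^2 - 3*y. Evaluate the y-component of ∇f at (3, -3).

3

(∇f)_2 = ∂f/∂y = -4*x - 6*y - 3
At (3, -3): 3.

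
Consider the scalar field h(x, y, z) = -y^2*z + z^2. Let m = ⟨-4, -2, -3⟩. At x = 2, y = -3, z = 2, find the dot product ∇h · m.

∂h/∂x = 0
∂h/∂y = -2*y*z
∂h/∂z = -y^2 + 2*z
∇h at (2, -3, 2) = (0, 12, -5)
∇h · m = (0)(-4) + (12)(-2) + (-5)(-3) = -9

-9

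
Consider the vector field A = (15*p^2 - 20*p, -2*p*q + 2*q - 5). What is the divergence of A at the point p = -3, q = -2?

∂A₁/∂p = 30*p - 20
∂A₂/∂q = -2*p + 2
∇·A = 28*p - 18
At (-3, -2): -102.

-102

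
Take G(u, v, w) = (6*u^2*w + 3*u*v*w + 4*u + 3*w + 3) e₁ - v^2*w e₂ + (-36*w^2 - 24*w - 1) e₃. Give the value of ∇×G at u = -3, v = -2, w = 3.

(∇×G)₁ = ∂G₃/∂v − ∂G₂/∂w = v^2
(∇×G)₂ = ∂G₁/∂w − ∂G₃/∂u = 6*u^2 + 3*u*v + 3
(∇×G)₃ = ∂G₂/∂u − ∂G₁/∂v = -3*u*w
∇×G = (v^2, 6*u^2 + 3*u*v + 3, -3*u*w)
At (-3, -2, 3): (4, 75, 27).

(4, 75, 27)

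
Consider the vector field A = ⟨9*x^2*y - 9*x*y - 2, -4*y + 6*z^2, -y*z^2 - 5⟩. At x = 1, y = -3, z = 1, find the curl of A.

(∇×A)₁ = ∂A₃/∂y − ∂A₂/∂z = -z^2 - 12*z
(∇×A)₂ = ∂A₁/∂z − ∂A₃/∂x = 0
(∇×A)₃ = ∂A₂/∂x − ∂A₁/∂y = -9*x^2 + 9*x
∇×A = (-z^2 - 12*z, 0, -9*x^2 + 9*x)
At (1, -3, 1): (-13, 0, 0).

(-13, 0, 0)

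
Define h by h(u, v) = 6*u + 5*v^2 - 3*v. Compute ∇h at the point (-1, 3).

(6, 27)

∂h/∂u = 6
∂h/∂v = 10*v - 3
∇h = (6, 10*v - 3)
At (-1, 3): (6, 27).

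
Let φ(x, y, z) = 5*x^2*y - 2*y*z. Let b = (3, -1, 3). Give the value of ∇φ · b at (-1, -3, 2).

107

∂φ/∂x = 10*x*y
∂φ/∂y = 5*x^2 - 2*z
∂φ/∂z = -2*y
∇φ at (-1, -3, 2) = (30, 1, 6)
∇φ · b = (30)(3) + (1)(-1) + (6)(3) = 107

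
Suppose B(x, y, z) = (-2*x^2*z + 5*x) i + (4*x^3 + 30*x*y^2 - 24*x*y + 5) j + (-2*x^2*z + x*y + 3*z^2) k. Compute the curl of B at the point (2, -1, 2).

(2, 9, 102)

(∇×B)₁ = ∂B₃/∂y − ∂B₂/∂z = x
(∇×B)₂ = ∂B₁/∂z − ∂B₃/∂x = -2*x^2 + 4*x*z - y
(∇×B)₃ = ∂B₂/∂x − ∂B₁/∂y = 12*x^2 + 30*y^2 - 24*y
∇×B = (x, -2*x^2 + 4*x*z - y, 12*x^2 + 30*y^2 - 24*y)
At (2, -1, 2): (2, 9, 102).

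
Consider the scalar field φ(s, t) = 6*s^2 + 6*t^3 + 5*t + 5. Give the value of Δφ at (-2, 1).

48

∂²φ/∂s² = 12
∂²φ/∂t² = 36*t
∇²φ = 36*t + 12
At (-2, 1): 48.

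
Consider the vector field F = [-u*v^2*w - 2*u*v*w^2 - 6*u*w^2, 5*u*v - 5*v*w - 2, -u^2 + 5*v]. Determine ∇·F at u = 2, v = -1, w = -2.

6

∂F₁/∂u = -v^2*w - 2*v*w^2 - 6*w^2
∂F₂/∂v = 5*u - 5*w
∂F₃/∂w = 0
∇·F = 5*u - v^2*w - 2*v*w^2 - 6*w^2 - 5*w
At (2, -1, -2): 6.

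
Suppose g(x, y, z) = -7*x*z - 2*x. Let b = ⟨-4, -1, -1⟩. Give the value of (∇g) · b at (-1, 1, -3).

∂g/∂x = -7*z - 2
∂g/∂y = 0
∂g/∂z = -7*x
∇g at (-1, 1, -3) = (19, 0, 7)
∇g · b = (19)(-4) + (0)(-1) + (7)(-1) = -83

-83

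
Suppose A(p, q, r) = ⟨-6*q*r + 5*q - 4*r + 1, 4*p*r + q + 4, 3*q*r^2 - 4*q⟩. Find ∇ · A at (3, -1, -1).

7

∂A₁/∂p = 0
∂A₂/∂q = 1
∂A₃/∂r = 6*q*r
∇·A = 6*q*r + 1
At (3, -1, -1): 7.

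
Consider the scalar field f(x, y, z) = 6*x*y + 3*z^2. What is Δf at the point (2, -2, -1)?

∂²f/∂x² = 0
∂²f/∂y² = 0
∂²f/∂z² = 6
∇²f = 6
At (2, -2, -1): 6.

6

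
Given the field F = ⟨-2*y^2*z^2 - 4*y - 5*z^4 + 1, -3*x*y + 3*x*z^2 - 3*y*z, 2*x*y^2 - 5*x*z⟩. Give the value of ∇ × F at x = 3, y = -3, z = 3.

(∇×F)₁ = ∂F₃/∂y − ∂F₂/∂z = 4*x*y - 6*x*z + 3*y
(∇×F)₂ = ∂F₁/∂z − ∂F₃/∂x = -4*y^2*z - 2*y^2 - 20*z^3 + 5*z
(∇×F)₃ = ∂F₂/∂x − ∂F₁/∂y = 4*y*z^2 - 3*y + 3*z^2 + 4
∇×F = (4*x*y - 6*x*z + 3*y, -4*y^2*z - 2*y^2 - 20*z^3 + 5*z, 4*y*z^2 - 3*y + 3*z^2 + 4)
At (3, -3, 3): (-99, -651, -68).

(-99, -651, -68)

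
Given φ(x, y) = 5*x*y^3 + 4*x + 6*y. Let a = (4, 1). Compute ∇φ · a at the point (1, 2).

242

∂φ/∂x = 5*y^3 + 4
∂φ/∂y = 15*x*y^2 + 6
∇φ at (1, 2) = (44, 66)
∇φ · a = (44)(4) + (66)(1) = 242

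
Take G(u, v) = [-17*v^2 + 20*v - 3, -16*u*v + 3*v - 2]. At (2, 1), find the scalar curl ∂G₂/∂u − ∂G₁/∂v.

-2

∂G₂/∂u = -16*v
∂G₁/∂v = -34*v + 20
Scalar curl = 18*v - 20
At (2, 1): -2.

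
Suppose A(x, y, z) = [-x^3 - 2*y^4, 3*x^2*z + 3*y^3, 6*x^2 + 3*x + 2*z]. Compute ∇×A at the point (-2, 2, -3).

(∇×A)₁ = ∂A₃/∂y − ∂A₂/∂z = -3*x^2
(∇×A)₂ = ∂A₁/∂z − ∂A₃/∂x = -12*x - 3
(∇×A)₃ = ∂A₂/∂x − ∂A₁/∂y = 6*x*z + 8*y^3
∇×A = (-3*x^2, -12*x - 3, 6*x*z + 8*y^3)
At (-2, 2, -3): (-12, 21, 100).

(-12, 21, 100)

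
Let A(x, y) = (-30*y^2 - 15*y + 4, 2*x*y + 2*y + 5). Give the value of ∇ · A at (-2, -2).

∂A₁/∂x = 0
∂A₂/∂y = 2*x + 2
∇·A = 2*x + 2
At (-2, -2): -2.

-2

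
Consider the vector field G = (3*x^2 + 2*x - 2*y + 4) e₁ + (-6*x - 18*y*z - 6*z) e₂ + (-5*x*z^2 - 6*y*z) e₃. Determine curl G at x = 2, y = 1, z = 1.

(∇×G)₁ = ∂G₃/∂y − ∂G₂/∂z = 18*y - 6*z + 6
(∇×G)₂ = ∂G₁/∂z − ∂G₃/∂x = 5*z^2
(∇×G)₃ = ∂G₂/∂x − ∂G₁/∂y = -4
∇×G = (18*y - 6*z + 6, 5*z^2, -4)
At (2, 1, 1): (18, 5, -4).

(18, 5, -4)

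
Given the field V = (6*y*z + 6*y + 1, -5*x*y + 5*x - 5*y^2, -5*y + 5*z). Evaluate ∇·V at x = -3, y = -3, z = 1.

50

∂V₁/∂x = 0
∂V₂/∂y = -5*x - 10*y
∂V₃/∂z = 5
∇·V = -5*x - 10*y + 5
At (-3, -3, 1): 50.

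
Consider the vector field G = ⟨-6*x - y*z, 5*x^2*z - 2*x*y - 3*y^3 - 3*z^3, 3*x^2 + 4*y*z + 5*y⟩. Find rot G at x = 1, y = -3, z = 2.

(44, -3, 28)

(∇×G)₁ = ∂G₃/∂y − ∂G₂/∂z = -5*x^2 + 9*z^2 + 4*z + 5
(∇×G)₂ = ∂G₁/∂z − ∂G₃/∂x = -6*x - y
(∇×G)₃ = ∂G₂/∂x − ∂G₁/∂y = 10*x*z - 2*y + z
∇×G = (-5*x^2 + 9*z^2 + 4*z + 5, -6*x - y, 10*x*z - 2*y + z)
At (1, -3, 2): (44, -3, 28).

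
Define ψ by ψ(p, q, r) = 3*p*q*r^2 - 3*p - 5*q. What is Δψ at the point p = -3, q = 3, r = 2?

-54

∂²ψ/∂p² = 0
∂²ψ/∂q² = 0
∂²ψ/∂r² = 6*p*q
∇²ψ = 6*p*q
At (-3, 3, 2): -54.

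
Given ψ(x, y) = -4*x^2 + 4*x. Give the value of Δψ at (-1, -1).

∂²ψ/∂x² = -8
∂²ψ/∂y² = 0
∇²ψ = -8
At (-1, -1): -8.

-8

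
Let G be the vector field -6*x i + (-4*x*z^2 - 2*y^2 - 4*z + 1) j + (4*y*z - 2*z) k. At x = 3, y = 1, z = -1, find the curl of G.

(∇×G)₁ = ∂G₃/∂y − ∂G₂/∂z = 8*x*z + 4*z + 4
(∇×G)₂ = ∂G₁/∂z − ∂G₃/∂x = 0
(∇×G)₃ = ∂G₂/∂x − ∂G₁/∂y = -4*z^2
∇×G = (8*x*z + 4*z + 4, 0, -4*z^2)
At (3, 1, -1): (-24, 0, -4).

(-24, 0, -4)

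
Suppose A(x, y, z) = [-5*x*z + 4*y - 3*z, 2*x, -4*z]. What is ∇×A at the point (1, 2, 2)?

(0, -8, -2)

(∇×A)₁ = ∂A₃/∂y − ∂A₂/∂z = 0
(∇×A)₂ = ∂A₁/∂z − ∂A₃/∂x = -5*x - 3
(∇×A)₃ = ∂A₂/∂x − ∂A₁/∂y = -2
∇×A = (0, -5*x - 3, -2)
At (1, 2, 2): (0, -8, -2).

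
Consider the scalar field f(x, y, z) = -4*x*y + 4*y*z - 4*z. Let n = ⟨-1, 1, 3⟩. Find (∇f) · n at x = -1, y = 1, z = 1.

∂f/∂x = -4*y
∂f/∂y = -4*x + 4*z
∂f/∂z = 4*y - 4
∇f at (-1, 1, 1) = (-4, 8, 0)
∇f · n = (-4)(-1) + (8)(1) + (0)(3) = 12

12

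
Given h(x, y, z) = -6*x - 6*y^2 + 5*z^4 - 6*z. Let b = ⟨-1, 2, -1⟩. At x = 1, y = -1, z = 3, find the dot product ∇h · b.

-504

∂h/∂x = -6
∂h/∂y = -12*y
∂h/∂z = 20*z^3 - 6
∇h at (1, -1, 3) = (-6, 12, 534)
∇h · b = (-6)(-1) + (12)(2) + (534)(-1) = -504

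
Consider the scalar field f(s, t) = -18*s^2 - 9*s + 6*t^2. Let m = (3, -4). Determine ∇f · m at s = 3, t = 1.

-399

∂f/∂s = -36*s - 9
∂f/∂t = 12*t
∇f at (3, 1) = (-117, 12)
∇f · m = (-117)(3) + (12)(-4) = -399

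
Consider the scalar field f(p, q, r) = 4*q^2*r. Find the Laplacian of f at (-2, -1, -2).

-16

∂²f/∂p² = 0
∂²f/∂q² = 8*r
∂²f/∂r² = 0
∇²f = 8*r
At (-2, -1, -2): -16.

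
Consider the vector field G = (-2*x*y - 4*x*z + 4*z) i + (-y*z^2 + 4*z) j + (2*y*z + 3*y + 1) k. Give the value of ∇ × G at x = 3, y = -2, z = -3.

(5, -8, 6)

(∇×G)₁ = ∂G₃/∂y − ∂G₂/∂z = 2*y*z + 2*z - 1
(∇×G)₂ = ∂G₁/∂z − ∂G₃/∂x = -4*x + 4
(∇×G)₃ = ∂G₂/∂x − ∂G₁/∂y = 2*x
∇×G = (2*y*z + 2*z - 1, -4*x + 4, 2*x)
At (3, -2, -3): (5, -8, 6).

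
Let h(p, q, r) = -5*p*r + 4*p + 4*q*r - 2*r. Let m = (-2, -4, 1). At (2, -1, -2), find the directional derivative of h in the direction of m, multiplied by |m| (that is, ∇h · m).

-12

∂h/∂p = -5*r + 4
∂h/∂q = 4*r
∂h/∂r = -5*p + 4*q - 2
∇h at (2, -1, -2) = (14, -8, -16)
∇h · m = (14)(-2) + (-8)(-4) + (-16)(1) = -12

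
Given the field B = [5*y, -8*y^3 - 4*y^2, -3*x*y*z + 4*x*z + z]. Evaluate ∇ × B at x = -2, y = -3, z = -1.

(∇×B)₁ = ∂B₃/∂y − ∂B₂/∂z = -3*x*z
(∇×B)₂ = ∂B₁/∂z − ∂B₃/∂x = 3*y*z - 4*z
(∇×B)₃ = ∂B₂/∂x − ∂B₁/∂y = -5
∇×B = (-3*x*z, 3*y*z - 4*z, -5)
At (-2, -3, -1): (-6, 13, -5).

(-6, 13, -5)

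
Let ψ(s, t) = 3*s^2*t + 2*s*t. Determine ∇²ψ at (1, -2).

-12

∂²ψ/∂s² = 6*t
∂²ψ/∂t² = 0
∇²ψ = 6*t
At (1, -2): -12.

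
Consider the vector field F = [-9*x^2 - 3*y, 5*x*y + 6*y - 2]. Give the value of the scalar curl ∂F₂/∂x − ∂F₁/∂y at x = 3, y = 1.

∂F₂/∂x = 5*y
∂F₁/∂y = -3
Scalar curl = 5*y + 3
At (3, 1): 8.

8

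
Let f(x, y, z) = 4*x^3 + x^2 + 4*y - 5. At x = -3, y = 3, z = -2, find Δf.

-70

∂²f/∂x² = 2*(12*x + 1)
∂²f/∂y² = 0
∂²f/∂z² = 0
∇²f = 24*x + 2
At (-3, 3, -2): -70.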